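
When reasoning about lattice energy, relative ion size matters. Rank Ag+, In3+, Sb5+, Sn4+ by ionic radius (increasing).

Sb5+ < Sn4+ < In3+ < Ag+

Each ion has 46 electrons. The ranking follows nuclear charge in reverse — greater Z gives a smaller radius. Sb5+ (Z=51), Sn4+ (Z=50), In3+ (Z=49), Ag+ (Z=47).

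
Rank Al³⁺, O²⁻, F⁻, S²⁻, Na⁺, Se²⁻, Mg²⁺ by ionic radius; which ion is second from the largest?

Electron counts and nuclear charges: Al³⁺: 10 e⁻, Z=13, Mg²⁺: 10 e⁻, Z=12, Na⁺: 10 e⁻, Z=11, F⁻: 10 e⁻, Z=9, O²⁻: 10 e⁻, Z=8, S²⁻: 18 e⁻, Z=16, Se²⁻: 36 e⁻, Z=34. Al³⁺ < Mg²⁺ (both 10 e⁻, Z=13>12); Mg²⁺ < Na⁺ (both 10 e⁻, Z=12>11); Na⁺ < F⁻ (both 10 e⁻, Z=11>9); F⁻ < O²⁻ (both 10 e⁻, Z=9>8); O²⁻ < S²⁻ (same group, period 2 vs 3); S²⁻ < Se²⁻ (same group, 1 shell fewer).
That gives Al³⁺ < Mg²⁺ < Na⁺ < F⁻ < O²⁻ < S²⁻ < Se²⁻. From the largest end, number 2 is S²⁻.

S²⁻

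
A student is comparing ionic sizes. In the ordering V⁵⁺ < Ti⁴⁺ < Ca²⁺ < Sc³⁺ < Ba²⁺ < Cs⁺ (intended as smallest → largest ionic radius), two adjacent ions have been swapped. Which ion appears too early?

The pair Ca²⁺, Sc³⁺ is the wrong way round — they are isoelectronic (18 e⁻) and Sc has more protons than Ca (21 vs 20), making Sc³⁺ smaller. All other adjacent pairs agree with periodic trends, so Ca²⁺ is the misplaced ion.

Ca²⁺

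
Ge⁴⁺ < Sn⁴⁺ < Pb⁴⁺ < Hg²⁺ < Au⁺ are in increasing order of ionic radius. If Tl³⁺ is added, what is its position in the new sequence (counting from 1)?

4

Electron counts and nuclear charges: Ge⁴⁺ has 28 e⁻ (Z=32), Sn⁴⁺ has 46 e⁻ (Z=50), Pb⁴⁺ has 78 e⁻ (Z=82), Tl³⁺ has 78 e⁻ (Z=81), Hg²⁺ has 78 e⁻ (Z=80), Au⁺ has 78 e⁻ (Z=79). Ge⁴⁺ < Sn⁴⁺ (same group, 1 shell fewer); Sn⁴⁺ < Pb⁴⁺ (same group, 1 shell fewer); Pb⁴⁺ < Tl³⁺ (isoelectronic, higher Z=82 is smaller); Tl³⁺ < Hg²⁺ (isoelectronic, higher Z=81 is smaller); Hg²⁺ < Au⁺ (isoelectronic, higher Z=80 is smaller).
Putting Tl³⁺ in gives Ge⁴⁺ < Sn⁴⁺ < Pb⁴⁺ < Tl³⁺ < Hg²⁺ < Au⁺; it lands at slot 4.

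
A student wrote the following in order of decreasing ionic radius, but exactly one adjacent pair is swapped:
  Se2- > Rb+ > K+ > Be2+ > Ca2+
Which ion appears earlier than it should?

Be2+

The pair Be2+, Ca2+ is the wrong way round — same group and charge — period 2 sits above period 4, so Be2+ is smaller. All other adjacent pairs agree with periodic trends, so Be2+ is the misplaced ion.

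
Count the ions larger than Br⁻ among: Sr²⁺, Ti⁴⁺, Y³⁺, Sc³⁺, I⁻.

1

Tabulating Z and e⁻: Ti⁴⁺ (Z=22, 18 e⁻), Sc³⁺ (Z=21, 18 e⁻), Y³⁺ (Z=39, 36 e⁻), Sr²⁺ (Z=38, 36 e⁻), Br⁻ (Z=35, 36 e⁻), I⁻ (Z=53, 54 e⁻). Ti⁴⁺ < Sc³⁺ (isoelectronic, higher Z=22 is smaller); Sc³⁺ < Y³⁺ (same group, period 4 vs 5); Y³⁺ < Sr²⁺ (both 36 e⁻, Z=39>38); Sr²⁺ < Br⁻ (both 36 e⁻, Z=38>35); Br⁻ < I⁻ (same group, 1 shell fewer).
Relative to Br⁻, the ions that are larger are I⁻. That's 1.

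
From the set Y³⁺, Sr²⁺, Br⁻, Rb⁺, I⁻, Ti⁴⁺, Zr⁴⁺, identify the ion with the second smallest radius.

Zr⁴⁺

Ti⁴⁺ (Z=22, 18 e⁻), Zr⁴⁺ (Z=40, 36 e⁻), Y³⁺ (Z=39, 36 e⁻), Sr²⁺ (Z=38, 36 e⁻), Rb⁺ (Z=37, 36 e⁻), Br⁻ (Z=35, 36 e⁻), I⁻ (Z=53, 54 e⁻). Ti⁴⁺ < Zr⁴⁺ (same group, period 4 vs 5); Zr⁴⁺ < Y³⁺ (isoelectronic, higher Z=40 is smaller); Y³⁺ < Sr²⁺ (both 36 e⁻, Z=39>38); Sr²⁺ < Rb⁺ (both 36 e⁻, Z=38>37); Rb⁺ < Br⁻ (both 36 e⁻, Z=37>35); Br⁻ < I⁻ (same group, 1 shell fewer).
Full ascending order: Ti⁴⁺ < Zr⁴⁺ < Y³⁺ < Sr²⁺ < Rb⁺ < Br⁻ < I⁻. Counting from the smallest, position 2 is Zr⁴⁺.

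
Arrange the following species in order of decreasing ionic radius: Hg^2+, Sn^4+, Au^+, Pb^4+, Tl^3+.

Sn^4+: 46 e⁻, Z=50, Pb^4+: 78 e⁻, Z=82, Tl^3+: 78 e⁻, Z=81, Hg^2+: 78 e⁻, Z=80, Au^+: 78 e⁻, Z=79. Sn^4+ < Pb^4+ (same group, period 5 vs 6); Pb^4+ < Tl^3+ (both 78 e⁻, Z=82>81); Tl^3+ < Hg^2+ (both 78 e⁻, Z=81>80); Hg^2+ < Au^+ (both 78 e⁻, Z=80>79).

Au^+ > Hg^2+ > Tl^3+ > Pb^4+ > Sn^4+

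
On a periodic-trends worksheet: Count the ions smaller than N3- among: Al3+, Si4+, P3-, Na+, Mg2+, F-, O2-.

6

Work out protons and electrons: Si4+ (Z=14, 10 e⁻), Al3+ (Z=13, 10 e⁻), Mg2+ (Z=12, 10 e⁻), Na+ (Z=11, 10 e⁻), F- (Z=9, 10 e⁻), O2- (Z=8, 10 e⁻), N3- (Z=7, 10 e⁻), P3- (Z=15, 18 e⁻). Si4+ < Al3+ (isoelectronic, higher Z=14 is smaller); Al3+ < Mg2+ (isoelectronic, higher Z=13 is smaller); Mg2+ < Na+ (both 10 e⁻, Z=12>11); Na+ < F- (both 10 e⁻, Z=11>9); F- < O2- (isoelectronic, higher Z=9 is smaller); O2- < N3- (both 10 e⁻, Z=8>7); N3- < P3- (same group, 1 shell fewer).
Ordering all of them (including N3-) by radius gives Si4+ < Al3+ < Mg2+ < Na+ < F- < O2- < N3- < P3-. Count: 6.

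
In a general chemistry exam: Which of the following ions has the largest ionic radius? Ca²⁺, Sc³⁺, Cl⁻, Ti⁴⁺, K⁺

These species are isoelectronic with 18 electrons. The only difference is the number of protons: Ti⁴⁺ (Z=22), Sc³⁺ (Z=21), Ca²⁺ (Z=20), K⁺ (Z=19), Cl⁻ (Z=17). The strongest nuclear pull (Ti⁴⁺) gives the smallest ion.

Cl⁻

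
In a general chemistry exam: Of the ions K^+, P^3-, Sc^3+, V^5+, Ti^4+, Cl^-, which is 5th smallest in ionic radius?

Cl^-

These species are isoelectronic with 18 electrons. The only difference is the number of protons: V^5+ (Z=23), Ti^4+ (Z=22), Sc^3+ (Z=21), K^+ (Z=19), Cl^- (Z=17), P^3- (Z=15). The strongest nuclear pull (V^5+) gives the smallest ion.
So the order is V^5+ < Ti^4+ < Sc^3+ < K^+ < Cl^- < P^3-; the 5th-smallest ion is Cl^-.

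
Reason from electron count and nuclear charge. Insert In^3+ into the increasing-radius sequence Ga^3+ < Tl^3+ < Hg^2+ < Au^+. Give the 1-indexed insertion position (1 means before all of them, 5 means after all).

2

Work out protons and electrons: Ga^3+ has 28 e⁻ (Z=31), In^3+ has 46 e⁻ (Z=49), Tl^3+ has 78 e⁻ (Z=81), Hg^2+ has 78 e⁻ (Z=80), Au^+ has 78 e⁻ (Z=79). Ga^3+ < In^3+ (same group, period 4 vs 5); In^3+ < Tl^3+ (same group, period 5 vs 6); Tl^3+ < Hg^2+ (isoelectronic, higher Z=81 is smaller); Hg^2+ < Au^+ (isoelectronic, higher Z=80 is smaller).
The complete sequence is Ga^3+ < In^3+ < Tl^3+ < Hg^2+ < Au^+. In^3+ sits at position 2.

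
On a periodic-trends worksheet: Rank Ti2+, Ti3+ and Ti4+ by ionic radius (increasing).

Ti4+ < Ti3+ < Ti2+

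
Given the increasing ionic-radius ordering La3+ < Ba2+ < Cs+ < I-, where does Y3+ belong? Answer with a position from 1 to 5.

1

Work out protons and electrons: Y3+: 36 e⁻, Z=39, La3+: 54 e⁻, Z=57, Ba2+: 54 e⁻, Z=56, Cs+: 54 e⁻, Z=55, I-: 54 e⁻, Z=53. Y3+ < La3+ (same group, 1 shell fewer); La3+ < Ba2+ (both 54 e⁻, Z=57>56); Ba2+ < Cs+ (both 54 e⁻, Z=56>55); Cs+ < I- (both 54 e⁻, Z=55>53).
Merged order: Y3+ < La3+ < Ba2+ < Cs+ < I- — Y3+ is number 1.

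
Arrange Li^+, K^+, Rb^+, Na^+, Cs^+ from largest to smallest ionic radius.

Cs^+ > Rb^+ > K^+ > Na^+ > Li^+

These ions sit in one column with identical charge. Each step down the periodic table adds a principal shell, increasing the radius.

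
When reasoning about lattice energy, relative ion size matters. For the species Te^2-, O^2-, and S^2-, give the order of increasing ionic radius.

These ions sit in one column with identical charge. Each step down the periodic table adds a principal shell, increasing the radius.

O^2- < S^2- < Te^2-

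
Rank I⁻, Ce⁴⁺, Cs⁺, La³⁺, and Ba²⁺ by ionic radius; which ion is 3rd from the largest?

Ba²⁺

These species are isoelectronic with 54 electrons. The only difference is the number of protons: Ce⁴⁺ (Z=58), La³⁺ (Z=57), Ba²⁺ (Z=56), Cs⁺ (Z=55), I⁻ (Z=53). The strongest nuclear pull (Ce⁴⁺) gives the smallest ion.
Full ascending order: Ce⁴⁺ < La³⁺ < Ba²⁺ < Cs⁺ < I⁻. Counting from the largest, position 3 is Ba²⁺.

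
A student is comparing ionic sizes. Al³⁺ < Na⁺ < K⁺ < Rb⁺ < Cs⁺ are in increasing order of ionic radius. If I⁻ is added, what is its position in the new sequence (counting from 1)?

Work out protons and electrons: Al³⁺ has 10 e⁻ (Z=13), Na⁺ has 10 e⁻ (Z=11), K⁺ has 18 e⁻ (Z=19), Rb⁺ has 36 e⁻ (Z=37), Cs⁺ has 54 e⁻ (Z=55), I⁻ has 54 e⁻ (Z=53). Al³⁺ < Na⁺ (both 10 e⁻, Z=13>11); Na⁺ < K⁺ (same group, period 3 vs 4); K⁺ < Rb⁺ (same group, 1 shell fewer); Rb⁺ < Cs⁺ (same group, 1 shell fewer); Cs⁺ < I⁻ (isoelectronic, higher Z=55 is smaller).
Putting I⁻ in gives Al³⁺ < Na⁺ < K⁺ < Rb⁺ < Cs⁺ < I⁻; it lands at slot 6.

6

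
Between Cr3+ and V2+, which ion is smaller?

Cr3+

Isoelectronic series (21 e⁻ each). Size is set by nuclear charge: more protons means a smaller ion. Cr3+ (Z=24), V2+ (Z=23).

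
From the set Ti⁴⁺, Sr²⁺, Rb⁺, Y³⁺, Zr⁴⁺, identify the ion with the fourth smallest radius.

Sr²⁺

Tabulating Z and e⁻: Ti⁴⁺: 18 e⁻, Z=22, Zr⁴⁺: 36 e⁻, Z=40, Y³⁺: 36 e⁻, Z=39, Sr²⁺: 36 e⁻, Z=38, Rb⁺: 36 e⁻, Z=37. Ti⁴⁺ < Zr⁴⁺ (same group, 1 shell fewer); Zr⁴⁺ < Y³⁺ (both 36 e⁻, Z=40>39); Y³⁺ < Sr²⁺ (isoelectronic, higher Z=39 is smaller); Sr²⁺ < Rb⁺ (both 36 e⁻, Z=38>37).
That gives Ti⁴⁺ < Zr⁴⁺ < Y³⁺ < Sr²⁺ < Rb⁺. From the smallest end, number 4 is Sr²⁺.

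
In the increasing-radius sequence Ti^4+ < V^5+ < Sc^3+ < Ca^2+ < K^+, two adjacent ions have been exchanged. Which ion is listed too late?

V^5+

Compare adjacent ions: V^5+ and Ti^4+ share 18 electrons; the higher nuclear charge on V (Z=23) contracts it more, so V^5+ < Ti^4+ — yet in this increasing list Ti^4+ sits before V^5+. Nothing else is reversed, so V^5+ should move one place to the left.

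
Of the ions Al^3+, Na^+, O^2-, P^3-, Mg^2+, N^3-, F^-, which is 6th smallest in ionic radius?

N^3-

Electron counts and nuclear charges: Al^3+ has 10 e⁻ (Z=13), Mg^2+ has 10 e⁻ (Z=12), Na^+ has 10 e⁻ (Z=11), F^- has 10 e⁻ (Z=9), O^2- has 10 e⁻ (Z=8), N^3- has 10 e⁻ (Z=7), P^3- has 18 e⁻ (Z=15). Al^3+ < Mg^2+ (both 10 e⁻, Z=13>12); Mg^2+ < Na^+ (both 10 e⁻, Z=12>11); Na^+ < F^- (isoelectronic, higher Z=11 is smaller); F^- < O^2- (both 10 e⁻, Z=9>8); O^2- < N^3- (both 10 e⁻, Z=8>7); N^3- < P^3- (same group, 1 shell fewer).
So the order is Al^3+ < Mg^2+ < Na^+ < F^- < O^2- < N^3- < P^3-; the 6th-smallest ion is N^3-.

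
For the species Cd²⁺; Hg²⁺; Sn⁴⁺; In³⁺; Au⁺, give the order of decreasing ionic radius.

Au⁺ > Hg²⁺ > Cd²⁺ > In³⁺ > Sn⁴⁺

Electron counts and nuclear charges: Sn⁴⁺ has 46 e⁻ (Z=50), In³⁺ has 46 e⁻ (Z=49), Cd²⁺ has 46 e⁻ (Z=48), Hg²⁺ has 78 e⁻ (Z=80), Au⁺ has 78 e⁻ (Z=79). Sn⁴⁺ < In³⁺ (isoelectronic, higher Z=50 is smaller); In³⁺ < Cd²⁺ (isoelectronic, higher Z=49 is smaller); Cd²⁺ < Hg²⁺ (same group, period 5 vs 6); Hg²⁺ < Au⁺ (isoelectronic, higher Z=80 is smaller).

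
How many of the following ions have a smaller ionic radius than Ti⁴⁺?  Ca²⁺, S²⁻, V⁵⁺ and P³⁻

1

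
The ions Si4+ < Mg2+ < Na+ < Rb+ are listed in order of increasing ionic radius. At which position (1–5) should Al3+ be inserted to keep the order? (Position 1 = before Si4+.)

Si4+ (Z=14, 10 e⁻), Al3+ (Z=13, 10 e⁻), Mg2+ (Z=12, 10 e⁻), Na+ (Z=11, 10 e⁻), Rb+ (Z=37, 36 e⁻). Si4+ < Al3+ (isoelectronic, higher Z=14 is smaller); Al3+ < Mg2+ (isoelectronic, higher Z=13 is smaller); Mg2+ < Na+ (both 10 e⁻, Z=12>11); Na+ < Rb+ (same group, 2 shells fewer).
Merged order: Si4+ < Al3+ < Mg2+ < Na+ < Rb+ — Al3+ is number 2.

2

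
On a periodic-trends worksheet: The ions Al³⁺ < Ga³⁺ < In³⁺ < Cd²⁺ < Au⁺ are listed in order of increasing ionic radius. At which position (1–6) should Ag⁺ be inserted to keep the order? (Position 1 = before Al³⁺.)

Tabulating Z and e⁻: Al³⁺ (Z=13, 10 e⁻), Ga³⁺ (Z=31, 28 e⁻), In³⁺ (Z=49, 46 e⁻), Cd²⁺ (Z=48, 46 e⁻), Ag⁺ (Z=47, 46 e⁻), Au⁺ (Z=79, 78 e⁻). Al³⁺ < Ga³⁺ (same group, 1 shell fewer); Ga³⁺ < In³⁺ (same group, 1 shell fewer); In³⁺ < Cd²⁺ (both 46 e⁻, Z=49>48); Cd²⁺ < Ag⁺ (isoelectronic, higher Z=48 is smaller); Ag⁺ < Au⁺ (same group, 1 shell fewer).
The complete sequence is Al³⁺ < Ga³⁺ < In³⁺ < Cd²⁺ < Ag⁺ < Au⁺. Ag⁺ sits at position 5.

5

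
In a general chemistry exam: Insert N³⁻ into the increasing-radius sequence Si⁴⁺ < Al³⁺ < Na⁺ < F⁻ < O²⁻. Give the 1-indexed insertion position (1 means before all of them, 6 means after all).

Each ion has 10 electrons. The ranking follows nuclear charge in reverse — greater Z gives a smaller radius. Si⁴⁺ (Z=14), Al³⁺ (Z=13), Na⁺ (Z=11), F⁻ (Z=9), O²⁻ (Z=8), N³⁻ (Z=7).
With N³⁻ included the full order is Si⁴⁺ < Al³⁺ < Na⁺ < F⁻ < O²⁻ < N³⁻, so it takes position 6.

6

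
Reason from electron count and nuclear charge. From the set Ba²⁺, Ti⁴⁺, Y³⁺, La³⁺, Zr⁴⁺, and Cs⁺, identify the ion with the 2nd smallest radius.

Zr⁴⁺

Ti⁴⁺: 18 e⁻, Z=22, Zr⁴⁺: 36 e⁻, Z=40, Y³⁺: 36 e⁻, Z=39, La³⁺: 54 e⁻, Z=57, Ba²⁺: 54 e⁻, Z=56, Cs⁺: 54 e⁻, Z=55. Ti⁴⁺ < Zr⁴⁺ (same group, period 4 vs 5); Zr⁴⁺ < Y³⁺ (isoelectronic, higher Z=40 is smaller); Y³⁺ < La³⁺ (same group, period 5 vs 6); La³⁺ < Ba²⁺ (both 54 e⁻, Z=57>56); Ba²⁺ < Cs⁺ (isoelectronic, higher Z=56 is smaller).
Full ascending order: Ti⁴⁺ < Zr⁴⁺ < Y³⁺ < La³⁺ < Ba²⁺ < Cs⁺. Counting from the smallest, position 2 is Zr⁴⁺.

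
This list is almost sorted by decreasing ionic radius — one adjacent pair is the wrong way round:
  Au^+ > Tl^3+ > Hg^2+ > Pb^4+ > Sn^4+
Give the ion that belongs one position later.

Tl^3+

Check each adjacent pair. Tl^3+ and Hg^2+ are reversed: they are isoelectronic (78 e⁻) and Tl has more protons than Hg (81 vs 80), making Tl^3+ smaller. No other neighbouring pair contradicts the periodic trends, so Tl^3+ is the ion listed too early.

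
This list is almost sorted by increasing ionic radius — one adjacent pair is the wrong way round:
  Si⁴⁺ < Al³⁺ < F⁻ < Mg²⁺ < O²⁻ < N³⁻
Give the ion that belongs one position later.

Check each adjacent pair. F⁻ and Mg²⁺ are reversed: they are isoelectronic (10 e⁻) and Mg has more protons than F (12 vs 9), making Mg²⁺ smaller. No other neighbouring pair contradicts the periodic trends, so F⁻ is the ion listed too early.

F⁻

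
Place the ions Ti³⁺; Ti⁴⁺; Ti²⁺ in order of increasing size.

For a single element, ionic radius drops as positive charge rises — Ti⁴⁺ < Ti²⁺.

Ti⁴⁺ < Ti³⁺ < Ti²⁺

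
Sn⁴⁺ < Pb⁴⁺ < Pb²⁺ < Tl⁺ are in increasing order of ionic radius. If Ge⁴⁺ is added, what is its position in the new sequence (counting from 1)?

1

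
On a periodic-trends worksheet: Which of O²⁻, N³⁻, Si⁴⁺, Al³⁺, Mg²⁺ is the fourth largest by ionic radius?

Al³⁺

Isoelectronic series (10 e⁻ each). Size is set by nuclear charge: more protons means a smaller ion. Si⁴⁺ (Z=14), Al³⁺ (Z=13), Mg²⁺ (Z=12), O²⁻ (Z=8), N³⁻ (Z=7).
So the order is Si⁴⁺ < Al³⁺ < Mg²⁺ < O²⁻ < N³⁻; the 4th-largest ion is Al³⁺.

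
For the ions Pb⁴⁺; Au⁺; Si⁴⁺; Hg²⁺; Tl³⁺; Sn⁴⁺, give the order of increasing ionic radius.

Si⁴⁺ < Sn⁴⁺ < Pb⁴⁺ < Tl³⁺ < Hg²⁺ < Au⁺

Electron counts and nuclear charges: Si⁴⁺: 10 e⁻, Z=14, Sn⁴⁺: 46 e⁻, Z=50, Pb⁴⁺: 78 e⁻, Z=82, Tl³⁺: 78 e⁻, Z=81, Hg²⁺: 78 e⁻, Z=80, Au⁺: 78 e⁻, Z=79. Si⁴⁺ < Sn⁴⁺ (same group, period 3 vs 5); Sn⁴⁺ < Pb⁴⁺ (same group, 1 shell fewer); Pb⁴⁺ < Tl³⁺ (both 78 e⁻, Z=82>81); Tl³⁺ < Hg²⁺ (both 78 e⁻, Z=81>80); Hg²⁺ < Au⁺ (isoelectronic, higher Z=80 is smaller).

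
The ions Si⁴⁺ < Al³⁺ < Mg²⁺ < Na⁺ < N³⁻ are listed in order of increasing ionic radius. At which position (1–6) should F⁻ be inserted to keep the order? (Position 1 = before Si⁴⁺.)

5

Isoelectronic series (10 e⁻ each). Size is set by nuclear charge: more protons means a smaller ion. Si⁴⁺ (Z=14), Al³⁺ (Z=13), Mg²⁺ (Z=12), Na⁺ (Z=11), F⁻ (Z=9), N³⁻ (Z=7).
Merged order: Si⁴⁺ < Al³⁺ < Mg²⁺ < Na⁺ < F⁻ < N³⁻ — F⁻ is number 5.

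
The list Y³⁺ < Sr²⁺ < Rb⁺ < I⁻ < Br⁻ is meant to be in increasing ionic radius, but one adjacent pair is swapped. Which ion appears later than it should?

Scanning neighbour by neighbour, only I⁻/Br⁻ violates a trend: same group and charge — period 4 sits above period 5, so Br⁻ is smaller. That makes Br⁻ the one sitting a position late relative to where it belongs.

Br⁻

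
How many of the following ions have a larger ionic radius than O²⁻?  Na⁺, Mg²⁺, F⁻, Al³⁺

0

These species are isoelectronic with 10 electrons. The only difference is the number of protons: Al³⁺ (Z=13), Mg²⁺ (Z=12), Na⁺ (Z=11), F⁻ (Z=9), O²⁻ (Z=8). The strongest nuclear pull (Al³⁺) gives the smallest ion.
Ordering all of them (including O²⁻) by radius gives Al³⁺ < Mg²⁺ < Na⁺ < F⁻ < O²⁻. So 0 are larger.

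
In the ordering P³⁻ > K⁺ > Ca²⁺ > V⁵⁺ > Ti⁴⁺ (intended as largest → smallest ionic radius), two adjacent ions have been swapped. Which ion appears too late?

The pair V⁵⁺, Ti⁴⁺ is the wrong way round — V⁵⁺ and Ti⁴⁺ share 18 electrons; the higher nuclear charge on V (Z=23) contracts it more, so V⁵⁺ < Ti⁴⁺. All other adjacent pairs agree with periodic trends, so Ti⁴⁺ is the misplaced ion.

Ti⁴⁺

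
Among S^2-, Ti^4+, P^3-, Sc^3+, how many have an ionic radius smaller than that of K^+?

Isoelectronic series (18 e⁻ each). Size is set by nuclear charge: more protons means a smaller ion. Ti^4+ (Z=22), Sc^3+ (Z=21), K^+ (Z=19), S^2- (Z=16), P^3- (Z=15).
Placing each against K^+: smaller — Ti^4+, Sc^3+; larger — S^2-, P^3-. So 2 are smaller.

2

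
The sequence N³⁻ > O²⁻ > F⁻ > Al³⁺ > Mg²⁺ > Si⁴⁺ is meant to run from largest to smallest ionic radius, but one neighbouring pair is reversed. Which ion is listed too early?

Al³⁺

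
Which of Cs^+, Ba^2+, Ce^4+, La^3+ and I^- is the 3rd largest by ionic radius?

All of these have 54 electrons (isoelectronic). With the same electron cloud, the ion with the most protons pulls it in tightest. Nuclear charges: Ce^4+ (Z=58), La^3+ (Z=57), Ba^2+ (Z=56), Cs^+ (Z=55), I^- (Z=53). Highest Z is smallest.
Ordering: Ce^4+ < La^3+ < Ba^2+ < Cs^+ < I^-. The 3rd largest is Ba^2+.

Ba^2+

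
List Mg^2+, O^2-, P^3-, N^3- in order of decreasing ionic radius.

P^3- > N^3- > O^2- > Mg^2+

Tabulating Z and e⁻: Mg^2+ has 10 e⁻ (Z=12), O^2- has 10 e⁻ (Z=8), N^3- has 10 e⁻ (Z=7), P^3- has 18 e⁻ (Z=15). Mg^2+ < O^2- (both 10 e⁻, Z=12>8); O^2- < N^3- (isoelectronic, higher Z=8 is smaller); N^3- < P^3- (same group, period 2 vs 3).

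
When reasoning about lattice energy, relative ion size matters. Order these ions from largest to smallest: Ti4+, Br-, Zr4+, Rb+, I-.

Ti4+ (Z=22, 18 e⁻), Zr4+ (Z=40, 36 e⁻), Rb+ (Z=37, 36 e⁻), Br- (Z=35, 36 e⁻), I- (Z=53, 54 e⁻). Ti4+ < Zr4+ (same group, 1 shell fewer); Zr4+ < Rb+ (isoelectronic, higher Z=40 is smaller); Rb+ < Br- (both 36 e⁻, Z=37>35); Br- < I- (same group, period 4 vs 5).

I- > Br- > Rb+ > Zr4+ > Ti4+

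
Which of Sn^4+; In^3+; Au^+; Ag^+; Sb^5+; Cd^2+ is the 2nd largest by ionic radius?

Tabulating Z and e⁻: Sb^5+: 46 e⁻, Z=51, Sn^4+: 46 e⁻, Z=50, In^3+: 46 e⁻, Z=49, Cd^2+: 46 e⁻, Z=48, Ag^+: 46 e⁻, Z=47, Au^+: 78 e⁻, Z=79. Sb^5+ < Sn^4+ (isoelectronic, higher Z=51 is smaller); Sn^4+ < In^3+ (isoelectronic, higher Z=50 is smaller); In^3+ < Cd^2+ (both 46 e⁻, Z=49>48); Cd^2+ < Ag^+ (both 46 e⁻, Z=48>47); Ag^+ < Au^+ (same group, period 5 vs 6).
Full ascending order: Sb^5+ < Sn^4+ < In^3+ < Cd^2+ < Ag^+ < Au^+. Counting from the largest, position 2 is Ag^+.

Ag^+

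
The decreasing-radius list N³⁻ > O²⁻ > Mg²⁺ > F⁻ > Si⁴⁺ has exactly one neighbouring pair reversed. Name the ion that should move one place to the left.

F⁻

Scanning neighbour by neighbour, only Mg²⁺/F⁻ violates a trend: both have 10 electrons but Z(Mg)=12 > Z(F)=9, so Mg²⁺ should be the smaller of the two. That makes F⁻ the one sitting a position late relative to where it belongs.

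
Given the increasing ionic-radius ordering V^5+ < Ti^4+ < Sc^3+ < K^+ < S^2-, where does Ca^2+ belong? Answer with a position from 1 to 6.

4

All of these have 18 electrons (isoelectronic). With the same electron cloud, the ion with the most protons pulls it in tightest. Nuclear charges: V^5+ (Z=23), Ti^4+ (Z=22), Sc^3+ (Z=21), Ca^2+ (Z=20), K^+ (Z=19), S^2- (Z=16). Highest Z is smallest.
Merged order: V^5+ < Ti^4+ < Sc^3+ < Ca^2+ < K^+ < S^2- — Ca^2+ is number 4.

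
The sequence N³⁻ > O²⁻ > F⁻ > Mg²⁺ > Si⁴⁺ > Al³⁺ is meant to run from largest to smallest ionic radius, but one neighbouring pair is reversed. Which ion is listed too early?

Compare adjacent ions: both have 10 electrons but Z(Si)=14 > Z(Al)=13, so Si⁴⁺ should be the smaller of the two — yet in this decreasing list Si⁴⁺ sits before Al³⁺. Nothing else is reversed, so Si⁴⁺ should move one place to the right.

Si⁴⁺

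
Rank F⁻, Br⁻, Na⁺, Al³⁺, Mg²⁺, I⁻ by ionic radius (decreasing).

Work out protons and electrons: Al³⁺ (Z=13, 10 e⁻), Mg²⁺ (Z=12, 10 e⁻), Na⁺ (Z=11, 10 e⁻), F⁻ (Z=9, 10 e⁻), Br⁻ (Z=35, 36 e⁻), I⁻ (Z=53, 54 e⁻). Al³⁺ < Mg²⁺ (isoelectronic, higher Z=13 is smaller); Mg²⁺ < Na⁺ (isoelectronic, higher Z=12 is smaller); Na⁺ < F⁻ (both 10 e⁻, Z=11>9); F⁻ < Br⁻ (same group, period 2 vs 4); Br⁻ < I⁻ (same group, 1 shell fewer).

I⁻ > Br⁻ > F⁻ > Na⁺ > Mg²⁺ > Al³⁺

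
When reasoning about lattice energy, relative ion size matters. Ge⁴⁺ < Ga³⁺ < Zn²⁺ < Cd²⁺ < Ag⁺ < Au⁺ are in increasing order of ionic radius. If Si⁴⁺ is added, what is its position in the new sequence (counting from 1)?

1

First list Z and electron count for each: Si⁴⁺ has 10 e⁻ (Z=14), Ge⁴⁺ has 28 e⁻ (Z=32), Ga³⁺ has 28 e⁻ (Z=31), Zn²⁺ has 28 e⁻ (Z=30), Cd²⁺ has 46 e⁻ (Z=48), Ag⁺ has 46 e⁻ (Z=47), Au⁺ has 78 e⁻ (Z=79). Si⁴⁺ < Ge⁴⁺ (same group, period 3 vs 4); Ge⁴⁺ < Ga³⁺ (isoelectronic, higher Z=32 is smaller); Ga³⁺ < Zn²⁺ (both 28 e⁻, Z=31>30); Zn²⁺ < Cd²⁺ (same group, 1 shell fewer); Cd²⁺ < Ag⁺ (both 46 e⁻, Z=48>47); Ag⁺ < Au⁺ (same group, 1 shell fewer).
Merged order: Si⁴⁺ < Ge⁴⁺ < Ga³⁺ < Zn²⁺ < Cd²⁺ < Ag⁺ < Au⁺ — Si⁴⁺ is number 1.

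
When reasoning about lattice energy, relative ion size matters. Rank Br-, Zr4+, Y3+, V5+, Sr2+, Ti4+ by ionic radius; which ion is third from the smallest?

Zr4+

Work out protons and electrons: V5+ (Z=23, 18 e⁻), Ti4+ (Z=22, 18 e⁻), Zr4+ (Z=40, 36 e⁻), Y3+ (Z=39, 36 e⁻), Sr2+ (Z=38, 36 e⁻), Br- (Z=35, 36 e⁻). V5+ < Ti4+ (both 18 e⁻, Z=23>22); Ti4+ < Zr4+ (same group, 1 shell fewer); Zr4+ < Y3+ (both 36 e⁻, Z=40>39); Y3+ < Sr2+ (both 36 e⁻, Z=39>38); Sr2+ < Br- (isoelectronic, higher Z=38 is smaller).
So the order is V5+ < Ti4+ < Zr4+ < Y3+ < Sr2+ < Br-; the 3rd-smallest ion is Zr4+.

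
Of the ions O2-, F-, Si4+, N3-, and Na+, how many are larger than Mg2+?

4

These species are isoelectronic with 10 electrons. The only difference is the number of protons: Si4+ (Z=14), Mg2+ (Z=12), Na+ (Z=11), F- (Z=9), O2- (Z=8), N3- (Z=7). The strongest nuclear pull (Si4+) gives the smallest ion.
Relative to Mg2+, the ions that are larger are Na+, F-, O2-, N3-. Count: 4.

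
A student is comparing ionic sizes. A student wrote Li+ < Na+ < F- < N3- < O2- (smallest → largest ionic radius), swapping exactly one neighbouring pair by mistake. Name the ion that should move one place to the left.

The pair N3-, O2- is the wrong way round — they are isoelectronic (10 e⁻) and O has more protons than N (8 vs 7), making O2- smaller. All other adjacent pairs agree with periodic trends, so O2- is the misplaced ion.

O2-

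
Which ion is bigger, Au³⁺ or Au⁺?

Au⁺

For a single element, ionic radius drops as positive charge rises — Au³⁺ < Au⁺.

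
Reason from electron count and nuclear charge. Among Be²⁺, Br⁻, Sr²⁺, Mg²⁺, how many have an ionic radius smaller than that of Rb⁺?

Electron counts and nuclear charges: Be²⁺ has 2 e⁻ (Z=4), Mg²⁺ has 10 e⁻ (Z=12), Sr²⁺ has 36 e⁻ (Z=38), Rb⁺ has 36 e⁻ (Z=37), Br⁻ has 36 e⁻ (Z=35). Be²⁺ < Mg²⁺ (same group, 1 shell fewer); Mg²⁺ < Sr²⁺ (same group, period 3 vs 5); Sr²⁺ < Rb⁺ (isoelectronic, higher Z=38 is smaller); Rb⁺ < Br⁻ (both 36 e⁻, Z=37>35).
Relative to Rb⁺, the ions that are smaller are Be²⁺, Mg²⁺, Sr²⁺. So 3 are smaller.

3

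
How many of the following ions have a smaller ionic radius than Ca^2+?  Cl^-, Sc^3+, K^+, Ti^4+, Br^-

2

Electron counts and nuclear charges: Ti^4+ (Z=22, 18 e⁻), Sc^3+ (Z=21, 18 e⁻), Ca^2+ (Z=20, 18 e⁻), K^+ (Z=19, 18 e⁻), Cl^- (Z=17, 18 e⁻), Br^- (Z=35, 36 e⁻). Ti^4+ < Sc^3+ (isoelectronic, higher Z=22 is smaller); Sc^3+ < Ca^2+ (isoelectronic, higher Z=21 is smaller); Ca^2+ < K^+ (both 18 e⁻, Z=20>19); K^+ < Cl^- (both 18 e⁻, Z=19>17); Cl^- < Br^- (same group, period 3 vs 4).
Ordering all of them (including Ca^2+) by radius gives Ti^4+ < Sc^3+ < Ca^2+ < K^+ < Cl^- < Br^-. Count: 2.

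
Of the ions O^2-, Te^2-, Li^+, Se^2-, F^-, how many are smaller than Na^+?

1

Tabulating Z and e⁻: Li^+: 2 e⁻, Z=3, Na^+: 10 e⁻, Z=11, F^-: 10 e⁻, Z=9, O^2-: 10 e⁻, Z=8, Se^2-: 36 e⁻, Z=34, Te^2-: 54 e⁻, Z=52. Li^+ < Na^+ (same group, period 2 vs 3); Na^+ < F^- (both 10 e⁻, Z=11>9); F^- < O^2- (isoelectronic, higher Z=9 is smaller); O^2- < Se^2- (same group, 2 shells fewer); Se^2- < Te^2- (same group, period 4 vs 5).
Relative to Na^+, the ions that are smaller are Li^+. Count: 1.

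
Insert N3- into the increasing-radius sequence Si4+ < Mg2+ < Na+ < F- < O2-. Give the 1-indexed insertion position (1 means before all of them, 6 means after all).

6

Isoelectronic series (10 e⁻ each). Size is set by nuclear charge: more protons means a smaller ion. Si4+ (Z=14), Mg2+ (Z=12), Na+ (Z=11), F- (Z=9), O2- (Z=8), N3- (Z=7).
Putting N3- in gives Si4+ < Mg2+ < Na+ < F- < O2- < N3-; it lands at slot 6.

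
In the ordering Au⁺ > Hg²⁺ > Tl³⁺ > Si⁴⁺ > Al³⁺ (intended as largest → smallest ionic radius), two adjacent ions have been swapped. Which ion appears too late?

Al³⁺

The pair Si⁴⁺, Al³⁺ is the wrong way round — Si⁴⁺ and Al³⁺ share 10 electrons; the higher nuclear charge on Si (Z=14) contracts it more, so Si⁴⁺ < Al³⁺. All other adjacent pairs agree with periodic trends, so Al³⁺ is the misplaced ion.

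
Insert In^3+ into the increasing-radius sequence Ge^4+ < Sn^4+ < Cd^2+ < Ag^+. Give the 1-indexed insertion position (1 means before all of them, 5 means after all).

Tabulating Z and e⁻: Ge^4+: 28 e⁻, Z=32, Sn^4+: 46 e⁻, Z=50, In^3+: 46 e⁻, Z=49, Cd^2+: 46 e⁻, Z=48, Ag^+: 46 e⁻, Z=47. Ge^4+ < Sn^4+ (same group, period 4 vs 5); Sn^4+ < In^3+ (both 46 e⁻, Z=50>49); In^3+ < Cd^2+ (both 46 e⁻, Z=49>48); Cd^2+ < Ag^+ (isoelectronic, higher Z=48 is smaller).
With In^3+ included the full order is Ge^4+ < Sn^4+ < In^3+ < Cd^2+ < Ag^+, so it takes position 3.

3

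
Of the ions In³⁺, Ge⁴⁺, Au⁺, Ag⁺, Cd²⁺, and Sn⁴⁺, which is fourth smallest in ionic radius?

First list Z and electron count for each: Ge⁴⁺ (Z=32, 28 e⁻), Sn⁴⁺ (Z=50, 46 e⁻), In³⁺ (Z=49, 46 e⁻), Cd²⁺ (Z=48, 46 e⁻), Ag⁺ (Z=47, 46 e⁻), Au⁺ (Z=79, 78 e⁻). Ge⁴⁺ < Sn⁴⁺ (same group, 1 shell fewer); Sn⁴⁺ < In³⁺ (both 46 e⁻, Z=50>49); In³⁺ < Cd²⁺ (both 46 e⁻, Z=49>48); Cd²⁺ < Ag⁺ (isoelectronic, higher Z=48 is smaller); Ag⁺ < Au⁺ (same group, period 5 vs 6).
Full ascending order: Ge⁴⁺ < Sn⁴⁺ < In³⁺ < Cd²⁺ < Ag⁺ < Au⁺. Counting from the smallest, position 4 is Cd²⁺.

Cd²⁺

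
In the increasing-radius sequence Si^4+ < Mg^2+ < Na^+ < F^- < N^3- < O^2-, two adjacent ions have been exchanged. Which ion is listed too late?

O^2-

Compare adjacent ions: O^2- and N^3- share 10 electrons; the higher nuclear charge on O (Z=8) contracts it more, so O^2- < N^3- — yet in this increasing list N^3- sits before O^2-. Nothing else is reversed, so O^2- should move one place to the left.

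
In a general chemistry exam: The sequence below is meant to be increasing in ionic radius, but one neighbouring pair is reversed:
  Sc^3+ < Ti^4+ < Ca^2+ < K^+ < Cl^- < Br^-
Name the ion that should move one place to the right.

Check each adjacent pair. Sc^3+ and Ti^4+ are reversed: they are isoelectronic (18 e⁻) and Ti has more protons than Sc (22 vs 21), making Ti^4+ smaller. No other neighbouring pair contradicts the periodic trends, so Sc^3+ is the ion listed too early.

Sc^3+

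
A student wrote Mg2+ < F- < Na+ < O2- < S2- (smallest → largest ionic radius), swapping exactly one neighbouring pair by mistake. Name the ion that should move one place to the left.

Na+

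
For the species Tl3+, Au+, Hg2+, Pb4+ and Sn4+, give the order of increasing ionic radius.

Electron counts and nuclear charges: Sn4+ (Z=50, 46 e⁻), Pb4+ (Z=82, 78 e⁻), Tl3+ (Z=81, 78 e⁻), Hg2+ (Z=80, 78 e⁻), Au+ (Z=79, 78 e⁻). Sn4+ < Pb4+ (same group, 1 shell fewer); Pb4+ < Tl3+ (both 78 e⁻, Z=82>81); Tl3+ < Hg2+ (both 78 e⁻, Z=81>80); Hg2+ < Au+ (both 78 e⁻, Z=80>79).

Sn4+ < Pb4+ < Tl3+ < Hg2+ < Au+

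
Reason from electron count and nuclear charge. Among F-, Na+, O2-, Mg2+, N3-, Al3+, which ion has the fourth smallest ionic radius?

These species are isoelectronic with 10 electrons. The only difference is the number of protons: Al3+ (Z=13), Mg2+ (Z=12), Na+ (Z=11), F- (Z=9), O2- (Z=8), N3- (Z=7). The strongest nuclear pull (Al3+) gives the smallest ion.
That gives Al3+ < Mg2+ < Na+ < F- < O2- < N3-. From the smallest end, number 4 is F-.

F-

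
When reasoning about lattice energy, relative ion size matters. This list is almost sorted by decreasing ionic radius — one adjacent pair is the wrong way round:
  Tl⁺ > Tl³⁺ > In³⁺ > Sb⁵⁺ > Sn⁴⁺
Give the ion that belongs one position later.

Sb⁵⁺

Scanning neighbour by neighbour, only Sb⁵⁺/Sn⁴⁺ violates a trend: both have 46 electrons but Z(Sb)=51 > Z(Sn)=50, so Sb⁵⁺ should be the smaller of the two. That makes Sb⁵⁺ the one sitting a position early relative to where it belongs.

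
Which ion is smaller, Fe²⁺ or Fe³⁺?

Fe³⁺

For a single element, ionic radius drops as positive charge rises — Fe³⁺ < Fe²⁺.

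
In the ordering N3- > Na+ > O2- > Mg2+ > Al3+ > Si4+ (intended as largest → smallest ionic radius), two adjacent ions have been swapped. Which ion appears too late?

Compare adjacent ions: they are isoelectronic (10 e⁻) and Na has more protons than O (11 vs 8), making Na+ smaller — yet in this decreasing list Na+ sits before O2-. Nothing else is reversed, so O2- should move one place to the left.

O2-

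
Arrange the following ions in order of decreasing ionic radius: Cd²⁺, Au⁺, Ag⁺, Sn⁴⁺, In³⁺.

Au⁺ > Ag⁺ > Cd²⁺ > In³⁺ > Sn⁴⁺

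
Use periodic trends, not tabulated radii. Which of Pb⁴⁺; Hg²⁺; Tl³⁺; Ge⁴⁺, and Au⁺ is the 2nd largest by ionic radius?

Hg²⁺

Ge⁴⁺: 28 e⁻, Z=32, Pb⁴⁺: 78 e⁻, Z=82, Tl³⁺: 78 e⁻, Z=81, Hg²⁺: 78 e⁻, Z=80, Au⁺: 78 e⁻, Z=79. Ge⁴⁺ < Pb⁴⁺ (same group, 2 shells fewer); Pb⁴⁺ < Tl³⁺ (both 78 e⁻, Z=82>81); Tl³⁺ < Hg²⁺ (isoelectronic, higher Z=81 is smaller); Hg²⁺ < Au⁺ (isoelectronic, higher Z=80 is smaller).
So the order is Ge⁴⁺ < Pb⁴⁺ < Tl³⁺ < Hg²⁺ < Au⁺; the 2nd-largest ion is Hg²⁺.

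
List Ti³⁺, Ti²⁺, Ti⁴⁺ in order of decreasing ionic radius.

For a single element, ionic radius drops as positive charge rises — Ti⁴⁺ < Ti²⁺.

Ti²⁺ > Ti³⁺ > Ti⁴⁺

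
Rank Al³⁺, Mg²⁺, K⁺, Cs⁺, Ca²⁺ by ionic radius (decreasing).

Tabulating Z and e⁻: Al³⁺ has 10 e⁻ (Z=13), Mg²⁺ has 10 e⁻ (Z=12), Ca²⁺ has 18 e⁻ (Z=20), K⁺ has 18 e⁻ (Z=19), Cs⁺ has 54 e⁻ (Z=55). Al³⁺ < Mg²⁺ (isoelectronic, higher Z=13 is smaller); Mg²⁺ < Ca²⁺ (same group, 1 shell fewer); Ca²⁺ < K⁺ (isoelectronic, higher Z=20 is smaller); K⁺ < Cs⁺ (same group, period 4 vs 6).

Cs⁺ > K⁺ > Ca²⁺ > Mg²⁺ > Al³⁺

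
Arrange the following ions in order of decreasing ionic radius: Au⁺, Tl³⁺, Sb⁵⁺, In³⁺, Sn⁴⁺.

Tabulating Z and e⁻: Sb⁵⁺ (Z=51, 46 e⁻), Sn⁴⁺ (Z=50, 46 e⁻), In³⁺ (Z=49, 46 e⁻), Tl³⁺ (Z=81, 78 e⁻), Au⁺ (Z=79, 78 e⁻). Sb⁵⁺ < Sn⁴⁺ (both 46 e⁻, Z=51>50); Sn⁴⁺ < In³⁺ (both 46 e⁻, Z=50>49); In³⁺ < Tl³⁺ (same group, period 5 vs 6); Tl³⁺ < Au⁺ (isoelectronic, higher Z=81 is smaller).

Au⁺ > Tl³⁺ > In³⁺ > Sn⁴⁺ > Sb⁵⁺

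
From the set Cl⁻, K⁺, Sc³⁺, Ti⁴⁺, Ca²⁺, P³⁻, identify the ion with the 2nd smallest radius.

Sc³⁺

Isoelectronic series (18 e⁻ each). Size is set by nuclear charge: more protons means a smaller ion. Ti⁴⁺ (Z=22), Sc³⁺ (Z=21), Ca²⁺ (Z=20), K⁺ (Z=19), Cl⁻ (Z=17), P³⁻ (Z=15).
Ordering: Ti⁴⁺ < Sc³⁺ < Ca²⁺ < K⁺ < Cl⁻ < P³⁻. The 2nd smallest is Sc³⁺.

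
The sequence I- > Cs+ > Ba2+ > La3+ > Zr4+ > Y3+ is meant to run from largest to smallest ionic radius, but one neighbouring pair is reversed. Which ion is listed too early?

Zr4+

Compare adjacent ions: both have 36 electrons but Z(Zr)=40 > Z(Y)=39, so Zr4+ should be the smaller of the two — yet in this decreasing list Zr4+ sits before Y3+. Nothing else is reversed, so Zr4+ should move one place to the right.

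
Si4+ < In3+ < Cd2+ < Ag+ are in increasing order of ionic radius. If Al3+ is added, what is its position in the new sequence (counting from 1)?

First list Z and electron count for each: Si4+ has 10 e⁻ (Z=14), Al3+ has 10 e⁻ (Z=13), In3+ has 46 e⁻ (Z=49), Cd2+ has 46 e⁻ (Z=48), Ag+ has 46 e⁻ (Z=47). Si4+ < Al3+ (isoelectronic, higher Z=14 is smaller); Al3+ < In3+ (same group, 2 shells fewer); In3+ < Cd2+ (both 46 e⁻, Z=49>48); Cd2+ < Ag+ (isoelectronic, higher Z=48 is smaller).
With Al3+ included the full order is Si4+ < Al3+ < In3+ < Cd2+ < Ag+, so it takes position 2.

2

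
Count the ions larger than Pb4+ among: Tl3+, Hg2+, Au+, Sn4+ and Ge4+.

3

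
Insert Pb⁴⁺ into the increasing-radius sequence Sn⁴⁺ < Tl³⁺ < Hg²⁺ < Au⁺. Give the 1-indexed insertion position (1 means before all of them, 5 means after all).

2

First list Z and electron count for each: Sn⁴⁺ has 46 e⁻ (Z=50), Pb⁴⁺ has 78 e⁻ (Z=82), Tl³⁺ has 78 e⁻ (Z=81), Hg²⁺ has 78 e⁻ (Z=80), Au⁺ has 78 e⁻ (Z=79). Sn⁴⁺ < Pb⁴⁺ (same group, period 5 vs 6); Pb⁴⁺ < Tl³⁺ (isoelectronic, higher Z=82 is smaller); Tl³⁺ < Hg²⁺ (isoelectronic, higher Z=81 is smaller); Hg²⁺ < Au⁺ (both 78 e⁻, Z=80>79).
Putting Pb⁴⁺ in gives Sn⁴⁺ < Pb⁴⁺ < Tl³⁺ < Hg²⁺ < Au⁺; it lands at slot 2.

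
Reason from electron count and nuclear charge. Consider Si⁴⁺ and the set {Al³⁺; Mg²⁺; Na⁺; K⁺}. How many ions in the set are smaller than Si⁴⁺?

Si⁴⁺ has 10 e⁻ (Z=14), Al³⁺ has 10 e⁻ (Z=13), Mg²⁺ has 10 e⁻ (Z=12), Na⁺ has 10 e⁻ (Z=11), K⁺ has 18 e⁻ (Z=19). Si⁴⁺ < Al³⁺ (isoelectronic, higher Z=14 is smaller); Al³⁺ < Mg²⁺ (both 10 e⁻, Z=13>12); Mg²⁺ < Na⁺ (isoelectronic, higher Z=12 is smaller); Na⁺ < K⁺ (same group, 1 shell fewer).
Overall: Si⁴⁺ < Al³⁺ < Mg²⁺ < Na⁺ < K⁺. Si⁴⁺ has 0 below it and 4 above. Count: 0.

0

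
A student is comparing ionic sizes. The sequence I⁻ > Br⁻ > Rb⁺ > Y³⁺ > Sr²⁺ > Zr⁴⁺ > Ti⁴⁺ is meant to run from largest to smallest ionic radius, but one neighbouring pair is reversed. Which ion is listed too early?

Compare adjacent ions: Y³⁺ and Sr²⁺ share 36 electrons; the higher nuclear charge on Y (Z=39) contracts it more, so Y³⁺ < Sr²⁺ — yet in this decreasing list Y³⁺ sits before Sr²⁺. Nothing else is reversed, so Y³⁺ should move one place to the right.

Y³⁺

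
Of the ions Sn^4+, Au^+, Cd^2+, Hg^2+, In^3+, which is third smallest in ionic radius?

Cd^2+

Tabulating Z and e⁻: Sn^4+ (Z=50, 46 e⁻), In^3+ (Z=49, 46 e⁻), Cd^2+ (Z=48, 46 e⁻), Hg^2+ (Z=80, 78 e⁻), Au^+ (Z=79, 78 e⁻). Sn^4+ < In^3+ (both 46 e⁻, Z=50>49); In^3+ < Cd^2+ (both 46 e⁻, Z=49>48); Cd^2+ < Hg^2+ (same group, period 5 vs 6); Hg^2+ < Au^+ (isoelectronic, higher Z=80 is smaller).
Ordering: Sn^4+ < In^3+ < Cd^2+ < Hg^2+ < Au^+. The third smallest is Cd^2+.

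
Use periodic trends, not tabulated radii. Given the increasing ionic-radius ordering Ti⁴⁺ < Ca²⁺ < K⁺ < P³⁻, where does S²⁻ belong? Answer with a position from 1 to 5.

Each ion has 18 electrons. The ranking follows nuclear charge in reverse — greater Z gives a smaller radius. Ti⁴⁺ (Z=22), Ca²⁺ (Z=20), K⁺ (Z=19), S²⁻ (Z=16), P³⁻ (Z=15).
Putting S²⁻ in gives Ti⁴⁺ < Ca²⁺ < K⁺ < S²⁻ < P³⁻; it lands at slot 4.

4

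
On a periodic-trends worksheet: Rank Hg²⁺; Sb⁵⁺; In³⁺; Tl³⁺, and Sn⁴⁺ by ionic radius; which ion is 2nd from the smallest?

Sn⁴⁺

First list Z and electron count for each: Sb⁵⁺ (Z=51, 46 e⁻), Sn⁴⁺ (Z=50, 46 e⁻), In³⁺ (Z=49, 46 e⁻), Tl³⁺ (Z=81, 78 e⁻), Hg²⁺ (Z=80, 78 e⁻). Sb⁵⁺ < Sn⁴⁺ (isoelectronic, higher Z=51 is smaller); Sn⁴⁺ < In³⁺ (isoelectronic, higher Z=50 is smaller); In³⁺ < Tl³⁺ (same group, period 5 vs 6); Tl³⁺ < Hg²⁺ (both 78 e⁻, Z=81>80).
Ordering: Sb⁵⁺ < Sn⁴⁺ < In³⁺ < Tl³⁺ < Hg²⁺. The 2nd smallest is Sn⁴⁺.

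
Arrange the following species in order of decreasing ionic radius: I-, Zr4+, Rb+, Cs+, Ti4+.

I- > Cs+ > Rb+ > Zr4+ > Ti4+

Ti4+: 18 e⁻, Z=22, Zr4+: 36 e⁻, Z=40, Rb+: 36 e⁻, Z=37, Cs+: 54 e⁻, Z=55, I-: 54 e⁻, Z=53. Ti4+ < Zr4+ (same group, 1 shell fewer); Zr4+ < Rb+ (isoelectronic, higher Z=40 is smaller); Rb+ < Cs+ (same group, period 5 vs 6); Cs+ < I- (both 54 e⁻, Z=55>53).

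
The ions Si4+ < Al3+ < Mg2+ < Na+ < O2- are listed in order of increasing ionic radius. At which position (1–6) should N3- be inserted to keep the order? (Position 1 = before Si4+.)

6

Isoelectronic series (10 e⁻ each). Size is set by nuclear charge: more protons means a smaller ion. Si4+ (Z=14), Al3+ (Z=13), Mg2+ (Z=12), Na+ (Z=11), O2- (Z=8), N3- (Z=7).
With N3- included the full order is Si4+ < Al3+ < Mg2+ < Na+ < O2- < N3-, so it takes position 6.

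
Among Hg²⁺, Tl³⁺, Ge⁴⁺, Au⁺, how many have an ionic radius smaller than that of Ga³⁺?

1

Ge⁴⁺ (Z=32, 28 e⁻), Ga³⁺ (Z=31, 28 e⁻), Tl³⁺ (Z=81, 78 e⁻), Hg²⁺ (Z=80, 78 e⁻), Au⁺ (Z=79, 78 e⁻). Ge⁴⁺ < Ga³⁺ (both 28 e⁻, Z=32>31); Ga³⁺ < Tl³⁺ (same group, period 4 vs 6); Tl³⁺ < Hg²⁺ (both 78 e⁻, Z=81>80); Hg²⁺ < Au⁺ (isoelectronic, higher Z=80 is smaller).
Placing each against Ga³⁺: smaller — Ge⁴⁺; larger — Tl³⁺, Hg²⁺, Au⁺. Count: 1.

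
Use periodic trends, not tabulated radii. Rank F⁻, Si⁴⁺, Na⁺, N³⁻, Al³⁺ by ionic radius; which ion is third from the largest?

Na⁺

These species are isoelectronic with 10 electrons. The only difference is the number of protons: Si⁴⁺ (Z=14), Al³⁺ (Z=13), Na⁺ (Z=11), F⁻ (Z=9), N³⁻ (Z=7). The strongest nuclear pull (Si⁴⁺) gives the smallest ion.
So the order is Si⁴⁺ < Al³⁺ < Na⁺ < F⁻ < N³⁻; the 3rd-largest ion is Na⁺.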